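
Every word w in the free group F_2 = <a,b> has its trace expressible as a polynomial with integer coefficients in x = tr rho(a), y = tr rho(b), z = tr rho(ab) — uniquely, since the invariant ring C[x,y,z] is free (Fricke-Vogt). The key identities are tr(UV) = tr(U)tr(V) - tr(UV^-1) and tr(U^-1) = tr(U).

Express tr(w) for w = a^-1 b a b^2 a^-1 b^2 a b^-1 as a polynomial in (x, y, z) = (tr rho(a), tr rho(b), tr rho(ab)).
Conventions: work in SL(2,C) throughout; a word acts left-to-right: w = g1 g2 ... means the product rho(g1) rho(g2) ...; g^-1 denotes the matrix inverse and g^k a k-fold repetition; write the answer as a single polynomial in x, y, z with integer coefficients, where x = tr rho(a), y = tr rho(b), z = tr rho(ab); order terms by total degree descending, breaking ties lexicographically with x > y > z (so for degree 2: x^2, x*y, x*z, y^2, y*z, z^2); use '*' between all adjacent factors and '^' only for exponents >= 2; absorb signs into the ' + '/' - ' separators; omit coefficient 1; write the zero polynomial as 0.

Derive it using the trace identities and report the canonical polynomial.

apply: tr(a b^2) = tr(b) tr(a b) - tr(a)  (reduce the b square) = y*z - x
tr(b^2 a b) = tr(b) tr(a b^2) - tr(a b)  (reduce the b square) = y^2*z - x*y - z
apply: tr(b^3 a b) = tr(b) tr(b^2 a b) - tr(b^2 a)  (reduce the b square) = y^3*z - x*y^2 - 2*y*z + x
use: tr(b^3 a b^2) = tr(b) tr(b^3 a b) - tr(b^3 a)  (reduce the b square) = y^4*z - x*y^3 - 3*y^2*z + 2*x*y + z
apply: tr(a b a b) = tr(b a) tr(b a) - tr(1)  (split on b) = z^2 - 2
apply: tr(a b a) = tr(a) tr(b a) - tr(b)  (reduce the a square) = x*z - y
apply: tr(b a b a b) = tr(b) tr(a b a b) - tr(a b a)  (reduce the b square) = y*z^2 - x*z - y
tr(a b^3 a b) = tr(b) tr(b a b a b) - tr(b a b a)  (reduce the b square) = y^2*z^2 - x*y*z - y^2 - z^2 + 2
tr(a^2) = tr(a) tr(a) - tr(1)  (reduce the a square) = x^2 - 2
tr(a^2 b^2) = tr(b) tr(a^2 b) - tr(a^2)  (reduce the b square) = x*y*z - x^2 - y^2 + 2
tr(a b^3 a) = tr(b) tr(a^2 b^2) - tr(a^2 b)  (reduce the b square) = x*y^2*z - x^2*y - y^3 - x*z + 3*y
apply: tr(b^3 a b^2 a) = tr(b) tr(a b^3 a b) - tr(a b^3 a)  (reduce the b square) = y^3*z^2 - 2*x*y^2*z + x^2*y - y*z^2 + x*z - y
apply: tr(b a b^2 a^-1 b^2) = tr(b^3 a b^2) tr(a) - tr(b^3 a b^2 a)  (eliminate a^-1) = x*y^4*z - x^2*y^3 - y^3*z^2 - x*y^2*z + x^2*y + y*z^2 + y
use: tr(a b^2 a b^2) = tr(b) tr(a b^2 a b) - tr(a b^2 a)  (reduce the b square) = y^2*z^2 - 2*x*y*z + x^2 - 2
tr(b a b^4 a b) = tr(b) tr(a b^2 a b^3) - tr(a b^2 a b^2)  (reduce the b square) = y^4*z^2 - 2*x*y^3*z + x^2*y^2 - 2*y^2*z^2 + 3*x*y*z - x^2 - y^2 + 2
tr(a b a b a b) = tr(b a b a) tr(b a) - tr(a b)  (split on b) = z^3 - 3*z
tr(a b a b a) = tr(a) tr(b a b a) - tr(b a b)  (reduce the a square) = x*z^2 - y*z - x
tr(a b a b a b^2) = tr(b) tr(a b a b a b) - tr(a b a b a)  (reduce the b square) = y*z^3 - x*z^2 - 2*y*z + x
tr(b^2 a b a b a b) = tr(b) tr(a b a b a b^2) - tr(a b a b a b)  (reduce the b square) = y^2*z^3 - x*y*z^2 - 2*y^2*z - z^3 + x*y + 3*z
use: tr(b a b^4 a b a) = tr(b) tr(b^2 a b a b a b) - tr(b^2 a b a b a)  (reduce the b square) = y^3*z^3 - x*y^2*z^2 - 2*y^3*z - 2*y*z^3 + x*y^2 + x*z^2 + 5*y*z - x
use: tr(b^2 a b a^-1 b a b^2) = tr(b a b^4 a b) tr(a) - tr(b a b^4 a b a)  (eliminate a^-1) = x*y^4*z^2 - 2*x^2*y^3*z - y^3*z^3 + x^3*y^2 - x*y^2*z^2 + 3*x^2*y*z + 2*y^3*z + 2*y*z^3 - x^3 - 2*x*y^2 - x*z^2 - 5*y*z + 3*x
use: tr(a^2 b a) = tr(a) tr(b a^2) - tr(b a)  (reduce the a square) = x^2*z - x*y - z
tr(a b a b^2 a) = tr(b) tr(a^2 b a b) - tr(a^2 b a)  (reduce the b square) = x*y*z^2 - x^2*z - y^2*z + z
tr(a b^2 a b^2 a b) = tr(b) tr(a b a b^2 a b) - tr(a b a b^2 a)  (reduce the b square) = y^2*z^3 - 2*x*y*z^2 + x^2*z - y^2*z + x*y - z
tr(a b^2 a b^2 a) = tr(a) tr(b^2 a b^2 a) - tr(b^2 a b^2)  (reduce the a square) = x*y^2*z^2 - 2*x^2*y*z - y^3*z + x^3 + x*y^2 + 2*y*z - 3*x
tr(b a b^2 a b^2 a b) = tr(b) tr(a b^2 a b^2 a b) - tr(a b^2 a b^2 a)  (reduce the b square) = y^3*z^3 - 3*x*y^2*z^2 + 3*x^2*y*z - x^3 - 3*y*z + 3*x
tr(a b a b a b a b) = tr(b a b a b a) tr(b a) - tr(a b a b)  (split on b) = z^4 - 4*z^2 + 2
tr(a b a b a b a) = tr(a) tr(b a b a b a) - tr(b a b a b)  (reduce the a square) = x*z^3 - y*z^2 - 2*x*z + y
tr(a b^2 a b a b a b) = tr(b) tr(a b a b a b a b) - tr(a b a b a b a)  (reduce the b square) = y*z^4 - x*z^3 - 3*y*z^2 + 2*x*z + y
use: tr(a b a b a^2) = tr(a) tr(a b a b a) - tr(a b a b)  (reduce the a square) = x^2*z^2 - x*y*z - x^2 - z^2 + 2
tr(a b^2 a b a b a) = tr(b) tr(a b a b a^2 b) - tr(a b a b a^2)  (reduce the b square) = x*y*z^3 - x^2*z^2 - y^2*z^2 - x*y*z + x^2 + y^2 + z^2 - 2
tr(b a b^2 a b^2 a b a) = tr(b) tr(a b^2 a b a b a b) - tr(a b^2 a b a b a)  (reduce the b square) = y^2*z^4 - 2*x*y*z^3 + x^2*z^2 - 2*y^2*z^2 + 3*x*y*z - x^2 - z^2 + 2
tr(b^2 a b a^-1 b a b^2 a) = tr(b a b^2 a b^2 a b) tr(a) - tr(b a b^2 a b^2 a b a)  (eliminate a^-1) = x*y^3*z^3 - 3*x^2*y^2*z^2 - y^2*z^4 + 3*x^3*y*z + 2*x*y*z^3 - x^4 - x^2*z^2 + 2*y^2*z^2 - 6*x*y*z + 4*x^2 + z^2 - 2
tr(a^-1 b a b^2 a^-1 b^2 a b) = tr(b^2 a b a^-1 b a b^2) tr(a) - tr(b^2 a b a^-1 b a b^2 a)  (eliminate a^-1) = x^2*y^4*z^2 - 2*x^3*y^3*z - 2*x*y^3*z^3 + x^4*y^2 + 2*x^2*y^2*z^2 + y^2*z^4 + 2*x*y^3*z - 2*x^2*y^2 - 2*y^2*z^2 + x*y*z - x^2 - z^2 + 2
tr(a^-1 b a b^2 a^-1 b^2 a b^-1) = tr(a^-1 b a b^2 a^-1 b^2 a) tr(b) - tr(a^-1 b a b^2 a^-1 b^2 a b)  (eliminate b^-1) = -x^2*y^4*z^2 + 2*x^3*y^3*z + x*y^5*z + 2*x*y^3*z^3 - x^4*y^2 - x^2*y^4 - 2*x^2*y^2*z^2 - y^4*z^2 - y^2*z^4 - 3*x*y^3*z + 3*x^2*y^2 + 3*y^2*z^2 - x*y*z + x^2 + y^2 + z^2 - 2

-x^2*y^4*z^2 + 2*x^3*y^3*z + x*y^5*z + 2*x*y^3*z^3 - x^4*y^2 - x^2*y^4 - 2*x^2*y^2*z^2 - y^4*z^2 - y^2*z^4 - 3*x*y^3*z + 3*x^2*y^2 + 3*y^2*z^2 - x*y*z + x^2 + y^2 + z^2 - 2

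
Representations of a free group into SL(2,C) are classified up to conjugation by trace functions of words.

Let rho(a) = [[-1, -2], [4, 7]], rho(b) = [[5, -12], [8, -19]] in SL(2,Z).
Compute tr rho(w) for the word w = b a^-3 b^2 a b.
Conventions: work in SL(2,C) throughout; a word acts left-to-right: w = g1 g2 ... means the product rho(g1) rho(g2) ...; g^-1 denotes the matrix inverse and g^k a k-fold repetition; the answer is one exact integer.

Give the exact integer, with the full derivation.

-167046622

rho(b) = [[5, -12], [8, -19]]
... * rho(a^-1) = [[7, 2], [-4, -1]]  ->  [[83, 22], [132, 35]]
... * rho(a^-1) = [[7, 2], [-4, -1]]  ->  [[493, 144], [784, 229]]
... * rho(a^-1) = [[7, 2], [-4, -1]]  ->  [[2875, 842], [4572, 1339]]
... * rho(b) = [[5, -12], [8, -19]]  ->  [[21111, -50498], [33572, -80305]]
... * rho(b) = [[5, -12], [8, -19]]  ->  [[-298429, 706130], [-474580, 1122931]]
... * rho(a) = [[-1, -2], [4, 7]]  ->  [[3122949, 5539768], [4966304, 8809677]]
... * rho(b) = [[5, -12], [8, -19]]  ->  [[59932889, -142730980], [95308936, -226979511]]
tr = 59932889 + -226979511 = -167046622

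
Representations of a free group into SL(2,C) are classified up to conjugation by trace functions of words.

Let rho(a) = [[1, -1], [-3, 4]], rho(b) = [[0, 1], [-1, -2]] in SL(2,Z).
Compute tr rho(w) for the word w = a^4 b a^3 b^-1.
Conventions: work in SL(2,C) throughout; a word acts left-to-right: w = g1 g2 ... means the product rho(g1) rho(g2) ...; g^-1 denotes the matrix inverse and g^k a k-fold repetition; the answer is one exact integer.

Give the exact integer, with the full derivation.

-11035

rho(a) = [[1, -1], [-3, 4]]
... * rho(a) = [[1, -1], [-3, 4]]  ->  [[4, -5], [-15, 19]]
... * rho(a) = [[1, -1], [-3, 4]]  ->  [[19, -24], [-72, 91]]
... * rho(a) = [[1, -1], [-3, 4]]  ->  [[91, -115], [-345, 436]]
... * rho(b) = [[0, 1], [-1, -2]]  ->  [[115, 321], [-436, -1217]]
... * rho(a) = [[1, -1], [-3, 4]]  ->  [[-848, 1169], [3215, -4432]]
... * rho(a) = [[1, -1], [-3, 4]]  ->  [[-4355, 5524], [16511, -20943]]
... * rho(a) = [[1, -1], [-3, 4]]  ->  [[-20927, 26451], [79340, -100283]]
... * rho(b^-1) = [[-2, -1], [1, 0]]  ->  [[68305, 20927], [-258963, -79340]]
tr = 68305 + -79340 = -11035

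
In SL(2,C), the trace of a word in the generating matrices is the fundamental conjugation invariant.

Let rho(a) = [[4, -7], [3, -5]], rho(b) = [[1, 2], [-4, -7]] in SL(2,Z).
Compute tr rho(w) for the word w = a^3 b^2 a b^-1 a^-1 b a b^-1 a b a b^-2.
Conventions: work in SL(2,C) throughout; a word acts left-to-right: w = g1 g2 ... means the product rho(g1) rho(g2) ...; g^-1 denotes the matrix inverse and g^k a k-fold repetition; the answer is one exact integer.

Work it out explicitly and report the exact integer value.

rho(a) = [[4, -7], [3, -5]]
... * rho(a) = [[4, -7], [3, -5]]  ->  [[-5, 7], [-3, 4]]
... * rho(a) = [[4, -7], [3, -5]]  ->  [[1, 0], [0, 1]]
... * rho(b) = [[1, 2], [-4, -7]]  ->  [[1, 2], [-4, -7]]
... * rho(b) = [[1, 2], [-4, -7]]  ->  [[-7, -12], [24, 41]]
... * rho(a) = [[4, -7], [3, -5]]  ->  [[-64, 109], [219, -373]]
... * rho(b^-1) = [[-7, -2], [4, 1]]  ->  [[884, 237], [-3025, -811]]
... * rho(a^-1) = [[-5, 7], [-3, 4]]  ->  [[-5131, 7136], [17558, -24419]]
... * rho(b) = [[1, 2], [-4, -7]]  ->  [[-33675, -60214], [115234, 206049]]
... * rho(a) = [[4, -7], [3, -5]]  ->  [[-315342, 536795], [1079083, -1836883]]
... * rho(b^-1) = [[-7, -2], [4, 1]]  ->  [[4354574, 1167479], [-14901113, -3995049]]
... * rho(a) = [[4, -7], [3, -5]]  ->  [[20920733, -36319413], [-71589599, 124283036]]
... * rho(b) = [[1, 2], [-4, -7]]  ->  [[166198385, 296077357], [-568721743, -1013160450]]
... * rho(a) = [[4, -7], [3, -5]]  ->  [[1553025611, -2643775480], [-5314368322, 9046854451]]
... * rho(b^-1) = [[-7, -2], [4, 1]]  ->  [[-21446281197, -5749826702], [73387996058, 19675591095]]
... * rho(b^-1) = [[-7, -2], [4, 1]]  ->  [[127124661571, 37142735692], [-435013608026, -127100401021]]
tr = 127124661571 + -127100401021 = 24260550

24260550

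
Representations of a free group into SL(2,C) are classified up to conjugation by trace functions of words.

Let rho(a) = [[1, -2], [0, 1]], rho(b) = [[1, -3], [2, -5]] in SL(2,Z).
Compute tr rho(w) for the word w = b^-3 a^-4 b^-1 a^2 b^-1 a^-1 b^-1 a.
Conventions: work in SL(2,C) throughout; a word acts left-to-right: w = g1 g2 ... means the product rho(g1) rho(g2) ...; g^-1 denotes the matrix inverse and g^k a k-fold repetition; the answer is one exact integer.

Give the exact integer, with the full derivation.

rho(b^-1) = [[-5, 3], [-2, 1]]
... * rho(b^-1) = [[-5, 3], [-2, 1]]  ->  [[19, -12], [8, -5]]
... * rho(b^-1) = [[-5, 3], [-2, 1]]  ->  [[-71, 45], [-30, 19]]
... * rho(a^-1) = [[1, 2], [0, 1]]  ->  [[-71, -97], [-30, -41]]
... * rho(a^-1) = [[1, 2], [0, 1]]  ->  [[-71, -239], [-30, -101]]
... * rho(a^-1) = [[1, 2], [0, 1]]  ->  [[-71, -381], [-30, -161]]
... * rho(a^-1) = [[1, 2], [0, 1]]  ->  [[-71, -523], [-30, -221]]
... * rho(b^-1) = [[-5, 3], [-2, 1]]  ->  [[1401, -736], [592, -311]]
... * rho(a) = [[1, -2], [0, 1]]  ->  [[1401, -3538], [592, -1495]]
... * rho(a) = [[1, -2], [0, 1]]  ->  [[1401, -6340], [592, -2679]]
... * rho(b^-1) = [[-5, 3], [-2, 1]]  ->  [[5675, -2137], [2398, -903]]
... * rho(a^-1) = [[1, 2], [0, 1]]  ->  [[5675, 9213], [2398, 3893]]
... * rho(b^-1) = [[-5, 3], [-2, 1]]  ->  [[-46801, 26238], [-19776, 11087]]
... * rho(a) = [[1, -2], [0, 1]]  ->  [[-46801, 119840], [-19776, 50639]]
tr = -46801 + 50639 = 3838

3838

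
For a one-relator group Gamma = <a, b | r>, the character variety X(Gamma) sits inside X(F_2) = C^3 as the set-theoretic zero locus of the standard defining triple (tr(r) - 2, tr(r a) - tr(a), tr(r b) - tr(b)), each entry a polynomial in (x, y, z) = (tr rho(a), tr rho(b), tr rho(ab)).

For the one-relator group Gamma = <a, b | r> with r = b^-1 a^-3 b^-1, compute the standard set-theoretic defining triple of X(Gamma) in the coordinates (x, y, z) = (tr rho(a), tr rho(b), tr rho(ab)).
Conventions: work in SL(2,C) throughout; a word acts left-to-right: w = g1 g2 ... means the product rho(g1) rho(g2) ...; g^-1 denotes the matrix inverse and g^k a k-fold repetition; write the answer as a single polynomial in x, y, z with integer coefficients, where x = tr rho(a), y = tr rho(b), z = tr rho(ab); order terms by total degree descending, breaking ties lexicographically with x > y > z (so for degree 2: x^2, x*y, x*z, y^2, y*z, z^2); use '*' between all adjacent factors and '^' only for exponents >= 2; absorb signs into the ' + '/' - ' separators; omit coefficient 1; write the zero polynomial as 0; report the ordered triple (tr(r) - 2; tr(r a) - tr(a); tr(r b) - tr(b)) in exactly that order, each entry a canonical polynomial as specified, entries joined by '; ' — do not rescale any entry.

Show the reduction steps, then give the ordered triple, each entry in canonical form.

apply: trace(a^-1) = trace(a) = x
trace(a^-2) = trace(a^-1) trace(a) - trace(1) = x^2 - 2
trace(a^-1 b) = trace(b) trace(a) - trace(b a) = x*y - z
use: trace(a^-2 b) = trace(a^-1 b) trace(a) - trace(a^-1 b a) = x^2*y - x*z - y
trace(a^-2 b^-1) = trace(a^-2) trace(b) - trace(a^-2 b) = x*z - y
trace(b^-2 a^-2) = trace(a^-2 b^-1) trace(b) - trace(a^-2) = x*y*z - x^2 - y^2 + 2
trace(b^-2 a^-1) = trace(a^-1 b^-1) trace(b) - trace(a^-1) = y*z - x
trace(b^-1 a^-3 b^-1) = trace(b^-2 a^-2) trace(a) - trace(b^-2 a^-1) = x^2*y*z - x^3 - x*y^2 - y*z + 3*x
trace(b a b a) = trace(b a) trace(b a) - trace(1)  (split on b) = z^2 - 2
use: trace(a^-1 b a b) = trace(b a b) trace(a) - trace(b a b a)  (eliminate a^-1) = x*y*z - x^2 - z^2 + 2
trace(a b a^-2 b) = trace(a^-1 b a b) trace(a) - trace(a^-1 b a b a)  (eliminate a^-1) = x^2*y*z - x^3 - x*z^2 - y*z + 3*x
use: trace(a^-2 b^-1 a b) = trace(a b a^-2) trace(b) - trace(a b a^-2 b)  (eliminate b^-1) = -x^2*y*z + x^3 + x*y^2 + x*z^2 - 3*x
trace(a^-2 b^-1 a b^-1) = trace(a^-2 b^-1 a) trace(b) - trace(a^-2 b^-1 a b)  (eliminate b^-1) = x^2*y*z - x^3 - x*y^2 - x*z^2 + y*z + 3*x
use: trace(b^-1 a^-3 b^-1 a) = trace(a^-2 b^-1 a b^-1) trace(a) - trace(a^-2 b^-1 a b^-1 a)  (eliminate a^-1) = x^3*y*z - x^4 - x^2*y^2 - x^2*z^2 + 4*x^2 + z^2 - 2
apply: trace(b^-1 a^-3) = trace(a^-1 b^-1 a^-1) trace(a) - trace(a^-1 b^-1) = x^2*z - x*y - z
assemble the triple (trace(r) - 2; trace(r a) - x; trace(r b) - y)

x^2*y*z - x^3 - x*y^2 - y*z + 3*x - 2; x^3*y*z - x^4 - x^2*y^2 - x^2*z^2 + 4*x^2 + z^2 - x - 2; x^2*z - x*y - y - z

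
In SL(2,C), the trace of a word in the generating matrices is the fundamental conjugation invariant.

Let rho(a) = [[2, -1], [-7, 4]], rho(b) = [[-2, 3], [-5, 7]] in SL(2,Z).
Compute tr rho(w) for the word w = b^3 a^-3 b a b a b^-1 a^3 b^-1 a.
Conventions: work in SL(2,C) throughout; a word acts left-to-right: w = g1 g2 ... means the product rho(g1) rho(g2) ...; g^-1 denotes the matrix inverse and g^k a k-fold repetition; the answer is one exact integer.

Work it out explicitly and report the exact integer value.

rho(b) = [[-2, 3], [-5, 7]]
... * rho(b) = [[-2, 3], [-5, 7]]  ->  [[-11, 15], [-25, 34]]
... * rho(b) = [[-2, 3], [-5, 7]]  ->  [[-53, 72], [-120, 163]]
... * rho(a^-1) = [[4, 1], [7, 2]]  ->  [[292, 91], [661, 206]]
... * rho(a^-1) = [[4, 1], [7, 2]]  ->  [[1805, 474], [4086, 1073]]
... * rho(a^-1) = [[4, 1], [7, 2]]  ->  [[10538, 2753], [23855, 6232]]
... * rho(b) = [[-2, 3], [-5, 7]]  ->  [[-34841, 50885], [-78870, 115189]]
... * rho(a) = [[2, -1], [-7, 4]]  ->  [[-425877, 238381], [-964063, 539626]]
... * rho(b) = [[-2, 3], [-5, 7]]  ->  [[-340151, 391036], [-770004, 885193]]
... * rho(a) = [[2, -1], [-7, 4]]  ->  [[-3417554, 1904295], [-7736359, 4310776]]
... * rho(b^-1) = [[7, -3], [5, -2]]  ->  [[-14401403, 6444072], [-32600633, 14587525]]
... * rho(a) = [[2, -1], [-7, 4]]  ->  [[-73911310, 40177691], [-167313941, 90950733]]
... * rho(a) = [[2, -1], [-7, 4]]  ->  [[-429066457, 234622074], [-971283013, 531116873]]
... * rho(a) = [[2, -1], [-7, 4]]  ->  [[-2500487432, 1367554753], [-5660384137, 3095750505]]
... * rho(b^-1) = [[7, -3], [5, -2]]  ->  [[-10665638259, 4766352790], [-24143936434, 10789651401]]
... * rho(a) = [[2, -1], [-7, 4]]  ->  [[-54695746048, 29731049419], [-123815432675, 67302542038]]
tr = -54695746048 + 67302542038 = 12606795990

12606795990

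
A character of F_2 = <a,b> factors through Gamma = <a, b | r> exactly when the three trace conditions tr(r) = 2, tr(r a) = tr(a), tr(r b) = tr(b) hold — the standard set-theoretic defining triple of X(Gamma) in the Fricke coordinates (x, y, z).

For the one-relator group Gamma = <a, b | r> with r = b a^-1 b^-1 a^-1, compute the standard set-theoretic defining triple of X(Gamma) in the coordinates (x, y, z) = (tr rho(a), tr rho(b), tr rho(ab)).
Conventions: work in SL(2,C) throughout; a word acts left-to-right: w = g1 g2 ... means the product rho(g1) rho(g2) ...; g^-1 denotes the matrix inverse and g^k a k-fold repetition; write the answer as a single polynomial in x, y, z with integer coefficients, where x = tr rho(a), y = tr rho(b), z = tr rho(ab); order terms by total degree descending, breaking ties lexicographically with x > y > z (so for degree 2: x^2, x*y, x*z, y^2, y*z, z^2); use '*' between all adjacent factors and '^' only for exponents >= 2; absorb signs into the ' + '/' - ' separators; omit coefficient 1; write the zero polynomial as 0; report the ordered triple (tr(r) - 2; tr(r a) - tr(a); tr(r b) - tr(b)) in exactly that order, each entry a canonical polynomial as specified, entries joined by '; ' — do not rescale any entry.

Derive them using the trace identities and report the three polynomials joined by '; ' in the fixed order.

and tr(a^-1) = tr(a) = x
and tr(b a b) = tr(b) * tr(a b) - tr(a)  (reduce the b square) = y*z - x
next, tr(b a b a) = tr(b a) * tr(b a) - tr(1)  (split on b) = z^2 - 2
next, tr(a^-1 b a b) = tr(b a b) * tr(a) - tr(b a b a)  (eliminate a^-1) = x*y*z - x^2 - z^2 + 2
next, tr(b^-1 a^-1 b a) = tr(a^-1 b a) * tr(b) - tr(a^-1 b a b)  (eliminate b^-1) = -x*y*z + x^2 + y^2 + z^2 - 2
and tr(b a^-1 b^-1 a^-1) = tr(b^-1 a^-1 b) * tr(a) - tr(b^-1 a^-1 b a)  (eliminate a^-1) = x*y*z - y^2 - z^2 + 2
next, tr(b a^-1) = tr(b) * tr(a) - tr(b a) = x*y - z
tr(b^2) = tr(b) * tr(b) - tr(1) = y^2 - 2
tr(a b^2 a) = tr(a) * tr(b^2 a) - tr(b^2) = x*y*z - x^2 - y^2 + 2
and tr(a b a) = tr(a) * tr(b a) - tr(b) = x*z - y
tr(a b^2 a b) = tr(b) * tr(a b a b) - tr(a b a) = y*z^2 - x*z - y
and tr(b^-1 a b^2 a) = tr(a b^2 a) * tr(b) - tr(a b^2 a b) = x*y^2*z - x^2*y - y^3 - y*z^2 + x*z + 3*y
tr(b^2 a^-1 b^-1 a) = tr(b^-1 a b^2) * tr(a) - tr(b^-1 a b^2 a) = -x*y^2*z + x^2*y + y^3 + y*z^2 - 3*y
and tr(b a^-1 b^-1 a^-1 b) = tr(b^2 a^-1 b^-1) * tr(a) - tr(b^2 a^-1 b^-1 a) = x*y^2*z - y^3 - y*z^2 - x*z + 3*y
assemble the triple (tr(r) - 2; tr(r a) - x; tr(r b) - y)

x*y*z - y^2 - z^2; 0; x*y^2*z - y^3 - y*z^2 - x*z + 2*y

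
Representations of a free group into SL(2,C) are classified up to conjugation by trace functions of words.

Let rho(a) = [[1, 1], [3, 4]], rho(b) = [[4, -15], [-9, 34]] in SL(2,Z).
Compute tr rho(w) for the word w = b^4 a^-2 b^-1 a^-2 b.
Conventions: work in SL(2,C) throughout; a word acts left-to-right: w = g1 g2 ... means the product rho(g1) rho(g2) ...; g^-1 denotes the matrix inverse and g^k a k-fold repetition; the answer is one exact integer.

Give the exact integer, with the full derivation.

rho(b) = [[4, -15], [-9, 34]]
... * rho(b) = [[4, -15], [-9, 34]]  ->  [[151, -570], [-342, 1291]]
... * rho(b) = [[4, -15], [-9, 34]]  ->  [[5734, -21645], [-12987, 49024]]
... * rho(b) = [[4, -15], [-9, 34]]  ->  [[217741, -821940], [-493164, 1861621]]
... * rho(a^-1) = [[4, -1], [-3, 1]]  ->  [[3336784, -1039681], [-7557519, 2354785]]
... * rho(a^-1) = [[4, -1], [-3, 1]]  ->  [[16466179, -4376465], [-37294431, 9912304]]
... * rho(b^-1) = [[34, 15], [9, 4]]  ->  [[520461901, 229486825], [-1178799918, -519767249]]
... * rho(a^-1) = [[4, -1], [-3, 1]]  ->  [[1393387129, -290975076], [-3155897925, 659032669]]
... * rho(a^-1) = [[4, -1], [-3, 1]]  ->  [[6446473744, -1684362205], [-14600689707, 3814930594]]
... * rho(b) = [[4, -15], [-9, 34]]  ->  [[40945154821, -153965421130], [-92737134174, 348717985801]]
tr = 40945154821 + 348717985801 = 389663140622

389663140622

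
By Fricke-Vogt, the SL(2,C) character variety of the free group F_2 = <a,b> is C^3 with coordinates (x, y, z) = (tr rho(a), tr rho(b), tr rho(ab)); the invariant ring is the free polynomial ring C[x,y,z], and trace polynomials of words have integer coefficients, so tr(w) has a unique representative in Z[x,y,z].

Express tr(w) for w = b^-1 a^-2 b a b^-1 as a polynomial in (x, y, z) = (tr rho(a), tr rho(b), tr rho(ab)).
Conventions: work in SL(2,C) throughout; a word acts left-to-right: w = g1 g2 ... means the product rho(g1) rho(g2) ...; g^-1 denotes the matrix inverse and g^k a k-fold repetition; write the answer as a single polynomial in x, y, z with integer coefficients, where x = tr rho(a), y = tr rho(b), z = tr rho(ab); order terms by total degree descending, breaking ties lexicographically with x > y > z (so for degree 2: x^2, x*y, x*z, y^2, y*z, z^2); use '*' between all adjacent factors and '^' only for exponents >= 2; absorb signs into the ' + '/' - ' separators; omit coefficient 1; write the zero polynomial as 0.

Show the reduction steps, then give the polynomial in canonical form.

-x^2*y^2*z + x^3*y + x*y^3 + x*y*z^2 - 4*x*y + z

tr(b a b) = tr(b) tr(a b) - tr(a)  (reduce the b square) = y*z - x
tr(b a b a) = tr(b a) tr(b a) - tr(1)  (split on b) = z^2 - 2
tr(a^-1 b a b) = tr(b a b) tr(a) - tr(b a b a)  (eliminate a^-1) = x*y*z - x^2 - z^2 + 2
tr(b a b^-1 a^-1) = tr(a^-1 b a) tr(b) - tr(a^-1 b a b)  (eliminate b^-1) = -x*y*z + x^2 + y^2 + z^2 - 2
tr(b^-1 a^-2 b a) = tr(b a b^-1 a^-1) tr(a) - tr(b a b^-1)  (eliminate a^-1) = -x^2*y*z + x^3 + x*y^2 + x*z^2 - 3*x
use: tr(a^-1 b) = tr(b) tr(a) - tr(b a)  (eliminate a^-1) = x*y - z
use: tr(b^-1 a^-2 b a b^-1) = tr(b^-1 a^-2 b a) tr(b) - tr(b^-1 a^-2 b a b)  (eliminate b^-1) = -x^2*y^2*z + x^3*y + x*y^3 + x*y*z^2 - 4*x*y + z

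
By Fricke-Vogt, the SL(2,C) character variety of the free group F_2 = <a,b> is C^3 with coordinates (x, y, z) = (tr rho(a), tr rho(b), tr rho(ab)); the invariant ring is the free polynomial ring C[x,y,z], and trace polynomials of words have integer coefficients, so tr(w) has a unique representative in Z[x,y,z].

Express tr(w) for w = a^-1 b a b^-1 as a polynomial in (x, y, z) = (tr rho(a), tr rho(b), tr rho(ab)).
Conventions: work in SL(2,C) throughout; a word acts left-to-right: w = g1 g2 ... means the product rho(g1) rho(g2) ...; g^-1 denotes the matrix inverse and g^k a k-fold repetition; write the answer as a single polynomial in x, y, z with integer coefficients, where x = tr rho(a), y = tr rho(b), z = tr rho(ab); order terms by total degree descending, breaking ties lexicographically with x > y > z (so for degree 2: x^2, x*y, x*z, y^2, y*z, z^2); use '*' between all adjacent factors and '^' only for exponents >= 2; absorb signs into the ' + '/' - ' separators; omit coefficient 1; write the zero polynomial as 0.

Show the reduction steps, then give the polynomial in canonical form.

-x*y*z + x^2 + y^2 + z^2 - 2

tr(a b a) = tr(a)*tr(b a) - tr(b)   [square of a] = x*z - y
tr(a b a b) = tr(a b)*tr(a b) - tr(1)   [split at a repeated a] = z^2 - 2
and tr(b a b^-1 a) = tr(a b a)*tr(b) - tr(a b a b)   [inverse elimination on b] = x*y*z - y^2 - z^2 + 2
and tr(a^-1 b a b^-1) = tr(b a b^-1)*tr(a) - tr(b a b^-1 a)   [inverse elimination on a] = -x*y*z + x^2 + y^2 + z^2 - 2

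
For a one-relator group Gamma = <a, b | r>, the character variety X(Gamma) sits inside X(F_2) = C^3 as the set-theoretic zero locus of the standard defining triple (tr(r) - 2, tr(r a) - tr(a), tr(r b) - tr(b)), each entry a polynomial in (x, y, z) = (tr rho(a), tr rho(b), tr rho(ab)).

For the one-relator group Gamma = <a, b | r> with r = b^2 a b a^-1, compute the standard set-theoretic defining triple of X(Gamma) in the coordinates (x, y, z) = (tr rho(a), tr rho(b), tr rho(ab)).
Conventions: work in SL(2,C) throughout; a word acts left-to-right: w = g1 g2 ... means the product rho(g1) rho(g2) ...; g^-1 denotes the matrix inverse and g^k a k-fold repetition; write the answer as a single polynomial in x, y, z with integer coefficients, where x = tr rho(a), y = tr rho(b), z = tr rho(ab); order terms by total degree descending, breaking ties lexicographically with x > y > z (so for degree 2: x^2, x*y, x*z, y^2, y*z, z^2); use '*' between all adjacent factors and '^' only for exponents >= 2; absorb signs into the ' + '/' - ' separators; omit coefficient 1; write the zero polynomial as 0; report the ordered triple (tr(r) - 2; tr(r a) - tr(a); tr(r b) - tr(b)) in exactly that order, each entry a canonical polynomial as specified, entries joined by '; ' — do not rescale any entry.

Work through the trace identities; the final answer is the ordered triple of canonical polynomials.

x*y^2*z - x^2*y - y*z^2 + y - 2; y^2*z - x*y - x - z; x*y^3*z - x^2*y^2 - y^2*z^2 - x*y*z + x^2 + y^2 + z^2 - y - 2

so tr(b a b) = tr(b) * tr(a b) - tr(a) = y*z - x
reduce: tr(b^2 a b) = tr(b) * tr(b a b) - tr(b a) = y^2*z - x*y - z
so tr(a b a b) = tr(a b) * tr(a b) - tr(1) = z^2 - 2
reduce: tr(a b a) = tr(a) * tr(b a) - tr(b) = x*z - y
reduce: tr(b^2 a b a) = tr(b) * tr(a b a b) - tr(a b a) = y*z^2 - x*z - y
tr(b^2 a b a^-1) = tr(b^2 a b) * tr(a) - tr(b^2 a b a) = x*y^2*z - x^2*y - y*z^2 + y
tr(b^3 a b) = tr(b) * tr(a b^3) - tr(a b^2) = y^3*z - x*y^2 - 2*y*z + x
so tr(b^3 a b a) = tr(b) * tr(a b a b^2) - tr(a b a b) = y^2*z^2 - x*y*z - y^2 - z^2 + 2
tr(b^2 a b a^-1 b) = tr(b^3 a b) * tr(a) - tr(b^3 a b a) = x*y^3*z - x^2*y^2 - y^2*z^2 - x*y*z + x^2 + y^2 + z^2 - 2
assemble the triple (tr(r) - 2; tr(r a) - x; tr(r b) - y)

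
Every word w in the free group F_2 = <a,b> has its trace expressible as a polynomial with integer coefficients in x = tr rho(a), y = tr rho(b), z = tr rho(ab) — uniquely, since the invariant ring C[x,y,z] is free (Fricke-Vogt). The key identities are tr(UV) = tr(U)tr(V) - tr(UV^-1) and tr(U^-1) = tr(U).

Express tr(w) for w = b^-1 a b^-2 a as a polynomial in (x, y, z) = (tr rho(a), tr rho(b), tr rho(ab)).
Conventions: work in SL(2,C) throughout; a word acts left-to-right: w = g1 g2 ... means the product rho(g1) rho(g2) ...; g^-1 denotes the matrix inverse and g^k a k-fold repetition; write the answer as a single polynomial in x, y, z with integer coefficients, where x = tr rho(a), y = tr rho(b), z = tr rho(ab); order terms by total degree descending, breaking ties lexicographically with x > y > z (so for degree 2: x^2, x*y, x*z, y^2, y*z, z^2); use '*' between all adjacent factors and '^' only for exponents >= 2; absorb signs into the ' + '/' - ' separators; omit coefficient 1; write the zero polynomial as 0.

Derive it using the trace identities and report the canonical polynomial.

x^2*y^3 - 2*x*y^2*z - x^2*y + y*z^2 + x*z - y

trace(a^2) = trace(a)*trace(a) - trace(1)   [square of a] = x^2 - 2
trace(a^2 b) = trace(a)*trace(b a) - trace(b)   [square of a] = x*z - y
use: trace(a b^-1 a) = trace(a^2)*trace(b) - trace(a^2 b)   [inverse elimination on b] = x^2*y - x*z - y
trace(a b a b) = trace(b a)*trace(b a) - trace(1)   [split at a repeated b] = z^2 - 2
use: trace(a b^-1 a b) = trace(a b a)*trace(b) - trace(a b a b)   [inverse elimination on b] = x*y*z - y^2 - z^2 + 2
apply: trace(b^-1 a b^-1 a) = trace(a b^-1 a)*trace(b) - trace(a b^-1 a b)   [inverse elimination on b] = x^2*y^2 - 2*x*y*z + z^2 - 2
use: trace(b^-1 a b^-2 a) = trace(b^-1 a b^-1 a)*trace(b) - trace(b^-1 a b^-1 a b)   [inverse elimination on b] = x^2*y^3 - 2*x*y^2*z - x^2*y + y*z^2 + x*z - y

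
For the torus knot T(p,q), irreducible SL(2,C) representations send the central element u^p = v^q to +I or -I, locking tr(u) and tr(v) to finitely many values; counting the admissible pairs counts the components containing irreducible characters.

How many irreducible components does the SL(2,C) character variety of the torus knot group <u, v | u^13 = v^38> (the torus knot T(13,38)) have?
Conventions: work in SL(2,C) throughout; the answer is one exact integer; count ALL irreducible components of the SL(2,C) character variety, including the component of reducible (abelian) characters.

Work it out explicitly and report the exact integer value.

223

Gamma = < u, v | u^13 = v^38 > (torus knot T(13,38)); the central element u^13 = v^38 acts as +I or -I in any irreducible SL(2,C) representation.
On an irreducible component, tr(u) is locked at 2*cos(pi*alpha/13) for some alpha in 1..12, and tr(v) at 2*cos(pi*beta/38) for some beta in 1..37.
The two central values (-1)^alpha I and (-1)^beta I must be the same matrix, so alpha and beta share a parity.
Enumerate parity-matched pairs: 6*19 odd-odd plus 6*18 even-even gives 222.
components with irreducible characters: 222; plus the single component of reducible (abelian) characters: total 223.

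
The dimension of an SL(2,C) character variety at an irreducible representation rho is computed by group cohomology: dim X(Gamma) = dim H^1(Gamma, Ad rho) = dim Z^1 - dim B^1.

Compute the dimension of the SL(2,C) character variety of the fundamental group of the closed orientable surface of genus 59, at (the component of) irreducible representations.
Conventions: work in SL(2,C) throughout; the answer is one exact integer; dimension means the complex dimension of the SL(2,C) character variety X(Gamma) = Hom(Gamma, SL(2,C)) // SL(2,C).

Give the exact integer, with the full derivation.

pi_1 of the closed genus-59 surface has 118 generators bound by the single product-of-commutators relator.
A cocycle assigns one sl_2 vector per generator subject to the relator condition d_2(z) = 0: dim of the unconstrained space is 3*2g = 354.
H^2 = coker(d_2) is dual to H^0 = 0 at irreducible rho (Poincare duality), so d_2 is onto: dim Z^1 = 351.
dim B^1 = 3 (coboundaries, injective at irreducible rho).
dim X = dim H^1 = 351 - 3 = 348.

348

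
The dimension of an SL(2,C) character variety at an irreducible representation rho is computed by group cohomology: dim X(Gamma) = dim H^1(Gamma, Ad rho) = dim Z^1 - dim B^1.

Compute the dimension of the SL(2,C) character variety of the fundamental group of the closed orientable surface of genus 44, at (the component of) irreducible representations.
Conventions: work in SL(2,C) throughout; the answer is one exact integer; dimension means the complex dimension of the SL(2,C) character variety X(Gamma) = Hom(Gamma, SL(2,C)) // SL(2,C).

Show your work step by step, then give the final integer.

Gamma = pi_1(Sigma_44) = < a_1, b_1, ..., a_44, b_44 | prod [a_i, b_i] > has 2g = 88 generators and 1 relator.
Unconstrained cocycle data is one sl_2 vector per generator (264 dimensions), cut by the relator condition d_2(z) = 0.
At an irreducible rho, H^2 = coker(d_2) vanishes (Poincare duality: H^2 is dual to H^0 = invariants = 0), so d_2 is surjective onto sl_2 and dim Z^1 = 264 - 3 = 261.
Coboundaries contribute dim B^1 = 3 (injective at irreducible rho).
Hence dim X = 261 - 3 = 258.

258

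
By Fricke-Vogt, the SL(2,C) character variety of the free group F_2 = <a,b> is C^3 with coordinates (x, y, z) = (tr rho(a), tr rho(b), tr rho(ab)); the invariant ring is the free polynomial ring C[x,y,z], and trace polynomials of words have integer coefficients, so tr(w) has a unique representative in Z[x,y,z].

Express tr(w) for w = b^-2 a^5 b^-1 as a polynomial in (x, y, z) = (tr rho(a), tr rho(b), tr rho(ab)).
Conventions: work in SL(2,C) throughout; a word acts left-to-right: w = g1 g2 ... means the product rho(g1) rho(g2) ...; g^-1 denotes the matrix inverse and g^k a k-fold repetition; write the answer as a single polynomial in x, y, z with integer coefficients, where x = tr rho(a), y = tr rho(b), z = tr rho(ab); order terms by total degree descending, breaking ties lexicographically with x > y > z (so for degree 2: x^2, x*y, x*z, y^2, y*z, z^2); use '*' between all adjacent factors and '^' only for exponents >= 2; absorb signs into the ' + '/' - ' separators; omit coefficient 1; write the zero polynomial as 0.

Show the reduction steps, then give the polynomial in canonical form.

and tr(a^2) = tr(a) tr(a) - tr(1)   [square of a] = x^2 - 2
tr(a^3) = tr(a) tr(a^2) - tr(a)   [square of a] = x^3 - 3*x
and tr(a^4) = tr(a) tr(a^3) - tr(a^2)   [square of a] = x^4 - 4*x^2 + 2
tr(a^5) = tr(a) tr(a^4) - tr(a^3)   [square of a] = x^5 - 5*x^3 + 5*x
tr(a b a) = tr(a) tr(b a) - tr(b)   [square of a] = x*z - y
tr(a b a^2) = tr(a) tr(a b a) - tr(a b)   [square of a] = x^2*z - x*y - z
and tr(a^2 b a^2) = tr(a) tr(a b a^2) - tr(a b a)   [square of a] = x^3*z - x^2*y - 2*x*z + y
tr(a^5 b) = tr(a) tr(a^2 b a^2) - tr(a^2 b a)   [square of a] = x^4*z - x^3*y - 3*x^2*z + 2*x*y + z
tr(a^5 b^-1) = tr(a^5) tr(b) - tr(a^5 b)   [inverse elimination on b] = x^5*y - x^4*z - 4*x^3*y + 3*x^2*z + 3*x*y - z
tr(a^5 b^-2) = tr(a^5 b^-1) tr(b) - tr(a^5)   [inverse elimination on b] = x^5*y^2 - x^4*y*z - x^5 - 4*x^3*y^2 + 3*x^2*y*z + 5*x^3 + 3*x*y^2 - y*z - 5*x
tr(b^-2 a^5 b^-1) = tr(a^5 b^-2) tr(b) - tr(a^5 b^-1)   [inverse elimination on b] = x^5*y^3 - x^4*y^2*z - 2*x^5*y - 4*x^3*y^3 + x^4*z + 3*x^2*y^2*z + 9*x^3*y + 3*x*y^3 - 3*x^2*z - y^2*z - 8*x*y + z

x^5*y^3 - x^4*y^2*z - 2*x^5*y - 4*x^3*y^3 + x^4*z + 3*x^2*y^2*z + 9*x^3*y + 3*x*y^3 - 3*x^2*z - y^2*z - 8*x*y + z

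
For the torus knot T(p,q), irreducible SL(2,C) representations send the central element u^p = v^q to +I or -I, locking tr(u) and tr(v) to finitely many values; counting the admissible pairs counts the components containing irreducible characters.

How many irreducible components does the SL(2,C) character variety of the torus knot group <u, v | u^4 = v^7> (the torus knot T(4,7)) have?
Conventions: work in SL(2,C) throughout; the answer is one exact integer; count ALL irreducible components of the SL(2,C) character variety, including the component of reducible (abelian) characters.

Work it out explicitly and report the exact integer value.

For T(4,7): irreducibility forces the central element u^4 = v^7 to one of +I, -I.
On an irreducible component, tr(u) is locked at 2*cos(pi*alpha/4) for some alpha in 1..3, and tr(v) at 2*cos(pi*beta/7) for some beta in 1..6.
Consistency of u^4 = (-1)^alpha I with v^7 = (-1)^beta I forces alpha = beta (mod 2).
count pairs: odd alpha (2 choices) x odd beta (3), plus even alpha (1) x even beta (3): 2*3 + 1*3 = 9.
Total: 9 irreducible-character components + 1 reducible (abelian) component = 10.

10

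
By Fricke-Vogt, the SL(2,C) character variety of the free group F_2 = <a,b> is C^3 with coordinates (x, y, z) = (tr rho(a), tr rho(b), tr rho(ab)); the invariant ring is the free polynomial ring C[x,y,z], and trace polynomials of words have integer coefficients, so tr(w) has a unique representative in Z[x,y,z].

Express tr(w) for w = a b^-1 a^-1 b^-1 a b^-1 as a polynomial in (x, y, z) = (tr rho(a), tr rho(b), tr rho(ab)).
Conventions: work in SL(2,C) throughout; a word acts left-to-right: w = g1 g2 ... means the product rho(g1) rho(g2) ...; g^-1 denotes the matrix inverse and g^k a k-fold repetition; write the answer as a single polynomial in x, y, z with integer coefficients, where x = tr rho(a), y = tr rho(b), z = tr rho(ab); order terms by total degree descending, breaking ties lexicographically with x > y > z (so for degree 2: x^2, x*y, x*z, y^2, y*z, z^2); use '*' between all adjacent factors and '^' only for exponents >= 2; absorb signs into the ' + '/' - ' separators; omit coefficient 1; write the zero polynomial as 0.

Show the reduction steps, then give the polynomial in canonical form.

x^2*y^2*z - x^3*y - 2*x*y*z^2 + x^2*z + z^3 + 2*x*y - 3*z

tr(a b^-1) = tr(a) tr(b) - tr(a b)   [inverse elimination on b] = x*y - z
tr(b^-1 a b^-1) = tr(a b^-1) tr(b) - tr(a)   [inverse elimination on b] = x*y^2 - y*z - x
and tr(a^2 b) = tr(a) tr(b a) - tr(b)   [square of a] = x*z - y
next, tr(a^2) = tr(a) tr(a) - tr(1)   [square of a] = x^2 - 2
next, tr(a b^2 a) = tr(b) tr(a^2 b) - tr(a^2)   [square of b] = x*y*z - x^2 - y^2 + 2
next, tr(a b a b) = tr(b a) tr(b a) - tr(1)   [split at a repeated b] = z^2 - 2
and tr(a b^2 a b) = tr(b) tr(a b a b) - tr(a b a)   [square of b] = y*z^2 - x*z - y
tr(b a b^-1 a b) = tr(a b^2 a) tr(b) - tr(a b^2 a b)   [inverse elimination on b] = x*y^2*z - x^2*y - y^3 - y*z^2 + x*z + 3*y
next, tr(b a b) = tr(b) tr(a b) - tr(a)   [square of b] = y*z - x
tr(a b a b a) = tr(a) tr(b a b a) - tr(b a b)   [square of a] = x*z^2 - y*z - x
tr(a b a b a b) = tr(a b) tr(a b a b) - tr(a^-1 b^-1)   [split at a repeated a] = z^3 - 3*z
tr(b a b^-1 a b a) = tr(a b a b a) tr(b) - tr(a b a b a b)   [inverse elimination on b] = x*y*z^2 - y^2*z - z^3 - x*y + 3*z
tr(a^-1 b a b^-1 a b) = tr(b a b^-1 a b) tr(a) - tr(b a b^-1 a b a)   [inverse elimination on a] = x^2*y^2*z - x^3*y - x*y^3 - 2*x*y*z^2 + x^2*z + y^2*z + z^3 + 4*x*y - 3*z
and tr(a b^-1 a b^-1 a^-1 b) = tr(a^-1 b a b^-1 a) tr(b) - tr(a^-1 b a b^-1 a b)   [inverse elimination on b] = -x^2*y^2*z + x^3*y + x*y^3 + 2*x*y*z^2 - x^2*z - y^2*z - z^3 - 3*x*y + 3*z
tr(a b^-1 a^-1 b^-1 a b^-1) = tr(a b^-1 a b^-1 a^-1) tr(b) - tr(a b^-1 a b^-1 a^-1 b)   [inverse elimination on b] = x^2*y^2*z - x^3*y - 2*x*y*z^2 + x^2*z + z^3 + 2*x*y - 3*z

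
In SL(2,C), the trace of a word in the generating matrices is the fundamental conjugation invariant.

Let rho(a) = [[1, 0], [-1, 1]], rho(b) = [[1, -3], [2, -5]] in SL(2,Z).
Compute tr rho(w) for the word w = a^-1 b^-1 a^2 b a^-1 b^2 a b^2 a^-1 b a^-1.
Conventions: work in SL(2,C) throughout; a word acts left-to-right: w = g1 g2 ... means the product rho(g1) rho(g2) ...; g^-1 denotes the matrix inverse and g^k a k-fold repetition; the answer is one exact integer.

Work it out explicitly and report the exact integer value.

-12979

rho(a^-1) = [[1, 0], [1, 1]]
... * rho(b^-1) = [[-5, 3], [-2, 1]]  ->  [[-5, 3], [-7, 4]]
... * rho(a) = [[1, 0], [-1, 1]]  ->  [[-8, 3], [-11, 4]]
... * rho(a) = [[1, 0], [-1, 1]]  ->  [[-11, 3], [-15, 4]]
... * rho(b) = [[1, -3], [2, -5]]  ->  [[-5, 18], [-7, 25]]
... * rho(a^-1) = [[1, 0], [1, 1]]  ->  [[13, 18], [18, 25]]
... * rho(b) = [[1, -3], [2, -5]]  ->  [[49, -129], [68, -179]]
... * rho(b) = [[1, -3], [2, -5]]  ->  [[-209, 498], [-290, 691]]
... * rho(a) = [[1, 0], [-1, 1]]  ->  [[-707, 498], [-981, 691]]
... * rho(b) = [[1, -3], [2, -5]]  ->  [[289, -369], [401, -512]]
... * rho(b) = [[1, -3], [2, -5]]  ->  [[-449, 978], [-623, 1357]]
... * rho(a^-1) = [[1, 0], [1, 1]]  ->  [[529, 978], [734, 1357]]
... * rho(b) = [[1, -3], [2, -5]]  ->  [[2485, -6477], [3448, -8987]]
... * rho(a^-1) = [[1, 0], [1, 1]]  ->  [[-3992, -6477], [-5539, -8987]]
tr = -3992 + -8987 = -12979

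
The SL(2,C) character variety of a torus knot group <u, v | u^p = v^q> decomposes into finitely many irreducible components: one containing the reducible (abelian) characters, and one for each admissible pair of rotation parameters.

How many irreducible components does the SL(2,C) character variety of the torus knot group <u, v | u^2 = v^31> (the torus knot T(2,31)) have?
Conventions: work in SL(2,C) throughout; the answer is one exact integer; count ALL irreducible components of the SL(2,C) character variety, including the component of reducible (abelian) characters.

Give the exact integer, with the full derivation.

16

Gamma = < u, v | u^2 = v^31 > (torus knot T(2,31)); the central element u^2 = v^31 acts as +I or -I in any irreducible SL(2,C) representation.
This locks tr(u) to 2*cos(pi*alpha/2), alpha in 1..1, and tr(v) to 2*cos(pi*beta/31), beta in 1..30, on each component of irreducible characters.
The two central values (-1)^alpha I and (-1)^beta I must be the same matrix, so alpha and beta share a parity.
count pairs: odd alpha (1 choices) x odd beta (15), plus even alpha (0) x even beta (15): 1*15 + 0*15 = 15.
Total: 15 irreducible-character components + 1 reducible (abelian) component = 16.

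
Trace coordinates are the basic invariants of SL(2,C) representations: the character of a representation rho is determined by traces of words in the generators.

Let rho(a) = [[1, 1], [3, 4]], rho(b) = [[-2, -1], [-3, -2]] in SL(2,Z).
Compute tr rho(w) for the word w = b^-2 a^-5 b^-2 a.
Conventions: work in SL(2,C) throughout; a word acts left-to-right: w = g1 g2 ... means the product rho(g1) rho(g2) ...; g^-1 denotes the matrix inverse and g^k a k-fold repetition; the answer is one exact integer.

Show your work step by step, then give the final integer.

rho(b^-1) = [[-2, 1], [3, -2]]
... * rho(b^-1) = [[-2, 1], [3, -2]]  ->  [[7, -4], [-12, 7]]
... * rho(a^-1) = [[4, -1], [-3, 1]]  ->  [[40, -11], [-69, 19]]
... * rho(a^-1) = [[4, -1], [-3, 1]]  ->  [[193, -51], [-333, 88]]
... * rho(a^-1) = [[4, -1], [-3, 1]]  ->  [[925, -244], [-1596, 421]]
... * rho(a^-1) = [[4, -1], [-3, 1]]  ->  [[4432, -1169], [-7647, 2017]]
... * rho(a^-1) = [[4, -1], [-3, 1]]  ->  [[21235, -5601], [-36639, 9664]]
... * rho(b^-1) = [[-2, 1], [3, -2]]  ->  [[-59273, 32437], [102270, -55967]]
... * rho(b^-1) = [[-2, 1], [3, -2]]  ->  [[215857, -124147], [-372441, 214204]]
... * rho(a) = [[1, 1], [3, 4]]  ->  [[-156584, -280731], [270171, 484375]]
tr = -156584 + 484375 = 327791

327791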